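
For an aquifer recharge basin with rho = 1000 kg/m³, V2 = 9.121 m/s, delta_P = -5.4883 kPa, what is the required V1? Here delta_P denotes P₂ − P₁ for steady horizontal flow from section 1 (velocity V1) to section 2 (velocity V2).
Formula: \Delta P = \frac{1}{2} \rho (V_1^2 - V_2^2)
Substituting knowns: -5.4883 = 0.5·1000·(V1² − 9.121²)/1000
Solving for V1: V1 = √(9.121² + 2·(-5.4883·1000)/1000) = 8.498 m/s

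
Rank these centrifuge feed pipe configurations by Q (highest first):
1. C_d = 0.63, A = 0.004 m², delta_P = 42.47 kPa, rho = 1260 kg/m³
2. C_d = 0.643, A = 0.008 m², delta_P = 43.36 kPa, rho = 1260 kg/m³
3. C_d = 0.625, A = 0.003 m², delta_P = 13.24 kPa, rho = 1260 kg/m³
Case 1: Q = 20.69 L/s
Case 2: Q = 42.68 L/s
Case 3: Q = 8.596 L/s
Ranking (highest first): 2, 1, 3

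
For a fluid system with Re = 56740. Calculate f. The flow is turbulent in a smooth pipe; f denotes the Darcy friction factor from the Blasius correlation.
Formula: f = \frac{0.316}{Re^{0.25}}
f = 0.316/56740^0.25 = 0.02047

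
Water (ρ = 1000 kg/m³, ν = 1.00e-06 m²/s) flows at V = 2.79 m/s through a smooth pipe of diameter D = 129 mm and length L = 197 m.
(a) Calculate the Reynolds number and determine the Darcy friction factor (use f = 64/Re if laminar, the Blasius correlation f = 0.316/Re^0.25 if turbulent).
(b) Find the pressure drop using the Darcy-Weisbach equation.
(a) Re = V·D/ν = 2.79·0.129/1.00e-06 = 359910 → turbulent (Re > 4000); f = 0.316/Re^0.25 = 0.316/359910^0.25 = 0.012901 (Blasius is strictly valid for Re ≲ 1e5; used here as the smooth-pipe estimate the problem specifies)
(b) Darcy-Weisbach: ΔP = f·(L/D)·½ρV²/1000 = 0.012901·(197/0.129)·½·1000·2.79²/1000 = 76.68 kPa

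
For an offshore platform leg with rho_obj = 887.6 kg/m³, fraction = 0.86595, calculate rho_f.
Formula: f_{sub} = \frac{\rho_{obj}}{\rho_f}
Substituting knowns: 0.86595 = 887.6/rho_f
Solving for rho_f: rho_f = 887.6/0.86595 = 1025 kg/m³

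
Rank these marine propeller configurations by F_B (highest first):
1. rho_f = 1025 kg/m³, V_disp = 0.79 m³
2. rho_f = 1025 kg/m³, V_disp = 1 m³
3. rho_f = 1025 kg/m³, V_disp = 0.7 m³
Case 1: F_B = 7944 N
Case 2: F_B = 10055 N
Case 3: F_B = 7039 N
Ranking (highest first): 2, 1, 3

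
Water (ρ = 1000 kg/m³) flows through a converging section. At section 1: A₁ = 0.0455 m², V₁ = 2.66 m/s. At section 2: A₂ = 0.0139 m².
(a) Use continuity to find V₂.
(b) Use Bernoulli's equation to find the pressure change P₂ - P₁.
(a) Continuity: A₁V₁=A₂V₂ -> V₂=A₁V₁/A₂=0.0455*2.66/0.0139=8.71 m/s
(b) Bernoulli: P₂-P₁=0.5*rho*(V₁^2-V₂^2)/1000=0.5*1000*(2.66^2-8.71^2)/1000=-34.39 kPa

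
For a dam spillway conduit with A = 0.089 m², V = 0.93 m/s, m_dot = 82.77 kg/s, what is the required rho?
Formula: \dot{m} = \rho A V
Substituting knowns: 82.77 = rho·0.089·0.93
Solving for rho: rho = 82.77/(0.089·0.93) = 1000 kg/m³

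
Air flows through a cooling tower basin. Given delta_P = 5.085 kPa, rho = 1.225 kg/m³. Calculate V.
Formula: V = \sqrt{\frac{2 \Delta P}{\rho}}
V = √(2·(5.085·1000)/1.225) = 91.12 m/s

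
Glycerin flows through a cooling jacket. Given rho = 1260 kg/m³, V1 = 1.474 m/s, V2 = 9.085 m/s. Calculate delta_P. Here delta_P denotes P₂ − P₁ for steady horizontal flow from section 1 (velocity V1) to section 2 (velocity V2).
Formula: \Delta P = \frac{1}{2} \rho (V_1^2 - V_2^2)
delta_P = 0.5·1260·(1.474² − 9.085²)/1000 = -50.63 kPa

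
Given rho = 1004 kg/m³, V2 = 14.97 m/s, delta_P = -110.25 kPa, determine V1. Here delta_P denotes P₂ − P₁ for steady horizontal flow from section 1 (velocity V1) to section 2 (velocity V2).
Formula: \Delta P = \frac{1}{2} \rho (V_1^2 - V_2^2)
Substituting knowns: -110.25 = 0.5·1004·(V1² − 14.97²)/1000
Solving for V1: V1 = √(14.97² + 2·(-110.25·1000)/1004) = 2.116 m/s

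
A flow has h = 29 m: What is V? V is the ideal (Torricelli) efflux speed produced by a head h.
Formula: V = \sqrt{2 g h}
V = √(2·9.81·29) = 23.85 m/s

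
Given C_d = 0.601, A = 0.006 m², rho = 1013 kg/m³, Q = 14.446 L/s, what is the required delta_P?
Formula: Q = C_d A \sqrt{\frac{2 \Delta P}{\rho}}
Substituting knowns: 14.446 = 0.601·0.006·√(2·(delta_P·1000)/1013)·1000
Solving for delta_P: delta_P = ((14.446/1000)/(0.601·0.006))²·1013/2/1000 = 8.129 kPa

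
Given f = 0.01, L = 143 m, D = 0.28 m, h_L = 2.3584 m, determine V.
Formula: h_L = f \frac{L}{D} \frac{V^2}{2g}
Substituting knowns: 2.3584 = 0.01·(143/0.28)·V²/(2·9.81)
Solving for V: V = √(2.3584·2·9.81/(0.01·(143/0.28))) = 3.01 m/s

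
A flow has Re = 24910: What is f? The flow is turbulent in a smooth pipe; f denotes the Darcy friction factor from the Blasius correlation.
Formula: f = \frac{0.316}{Re^{0.25}}
f = 0.316/24910^0.25 = 0.02515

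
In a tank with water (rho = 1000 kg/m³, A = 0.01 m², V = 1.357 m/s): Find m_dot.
Formula: \dot{m} = \rho A V
m_dot = 1000·0.01·1.357 = 13.57 kg/s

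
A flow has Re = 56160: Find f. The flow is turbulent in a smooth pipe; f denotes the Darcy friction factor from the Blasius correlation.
Formula: f = \frac{0.316}{Re^{0.25}}
f = 0.316/56160^0.25 = 0.02053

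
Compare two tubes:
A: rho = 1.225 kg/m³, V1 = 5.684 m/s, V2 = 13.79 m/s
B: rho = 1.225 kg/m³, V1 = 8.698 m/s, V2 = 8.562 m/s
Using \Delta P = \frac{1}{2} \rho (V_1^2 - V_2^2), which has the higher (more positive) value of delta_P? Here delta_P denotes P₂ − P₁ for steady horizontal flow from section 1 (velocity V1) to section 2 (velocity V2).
delta_P(A) = -0.09669 kPa, delta_P(B) = 0.001438 kPa. Answer: B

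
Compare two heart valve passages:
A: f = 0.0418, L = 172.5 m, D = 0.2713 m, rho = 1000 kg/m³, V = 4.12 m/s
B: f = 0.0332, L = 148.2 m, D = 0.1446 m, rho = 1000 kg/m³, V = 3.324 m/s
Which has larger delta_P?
delta_P(A) = 225.6 kPa, delta_P(B) = 188 kPa. Answer: A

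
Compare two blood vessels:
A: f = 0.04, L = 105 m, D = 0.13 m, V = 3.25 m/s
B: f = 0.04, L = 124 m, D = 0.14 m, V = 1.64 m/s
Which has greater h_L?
h_L(A) = 17.39 m, h_L(B) = 4.857 m. Answer: A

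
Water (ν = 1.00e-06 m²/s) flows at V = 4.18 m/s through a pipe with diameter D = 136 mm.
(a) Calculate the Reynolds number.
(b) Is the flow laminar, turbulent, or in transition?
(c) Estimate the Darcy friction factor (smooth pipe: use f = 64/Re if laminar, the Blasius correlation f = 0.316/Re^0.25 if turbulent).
(a) Re = V·D/ν = 4.18·0.136/1.00e-06 = 568480
(b) Flow regime: turbulent (Re > 4000)
(c) Friction factor: f = 0.316/Re^0.25 = 0.316/568480^0.25 = 0.01151 (Blasius is strictly valid for Re ≲ 1e5; used here as the smooth-pipe estimate the problem specifies)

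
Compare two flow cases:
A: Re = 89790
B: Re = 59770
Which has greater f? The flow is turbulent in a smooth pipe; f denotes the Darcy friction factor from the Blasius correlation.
f(A) = 0.01825, f(B) = 0.02021. Answer: B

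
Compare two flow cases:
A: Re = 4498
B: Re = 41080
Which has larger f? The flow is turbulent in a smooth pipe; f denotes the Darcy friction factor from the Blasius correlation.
f(A) = 0.03859, f(B) = 0.0222. Answer: A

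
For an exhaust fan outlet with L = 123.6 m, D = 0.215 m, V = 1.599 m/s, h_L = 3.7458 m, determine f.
Formula: h_L = f \frac{L}{D} \frac{V^2}{2g}
Substituting knowns: 3.7458 = f·(123.6/0.215)·1.599²/(2·9.81)
Solving for f: f = 3.7458·2·9.81/((123.6/0.215)·1.599²) = 0.05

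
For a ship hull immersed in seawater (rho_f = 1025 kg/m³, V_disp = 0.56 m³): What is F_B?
Formula: F_B = \rho_f g V_{disp}
F_B = 1025·9.81·0.56 = 5631 N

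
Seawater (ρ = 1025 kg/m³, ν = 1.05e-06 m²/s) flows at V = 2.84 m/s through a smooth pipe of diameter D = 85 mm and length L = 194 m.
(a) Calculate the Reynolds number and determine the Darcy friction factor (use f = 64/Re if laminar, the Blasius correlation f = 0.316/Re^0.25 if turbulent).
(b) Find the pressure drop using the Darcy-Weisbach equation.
(a) Re = V·D/ν = 2.84·0.085/1.05e-06 = 229900 → turbulent (Re > 4000); f = 0.316/Re^0.25 = 0.316/229900^0.25 = 0.014431 (Blasius is strictly valid for Re ≲ 1e5; used here as the smooth-pipe estimate the problem specifies)
(b) Darcy-Weisbach: ΔP = f·(L/D)·½ρV²/1000 = 0.014431·(194/0.085)·½·1025·2.84²/1000 = 136.1 kPa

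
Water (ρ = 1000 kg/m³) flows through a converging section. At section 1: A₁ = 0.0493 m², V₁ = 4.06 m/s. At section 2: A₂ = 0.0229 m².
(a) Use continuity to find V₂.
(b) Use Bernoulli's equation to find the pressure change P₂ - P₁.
(a) Continuity: A₁V₁=A₂V₂ -> V₂=A₁V₁/A₂=0.0493*4.06/0.0229=8.74 m/s
(b) Bernoulli: P₂-P₁=0.5*rho*(V₁^2-V₂^2)/1000=0.5*1000*(4.06^2-8.74^2)/1000=-29.95 kPa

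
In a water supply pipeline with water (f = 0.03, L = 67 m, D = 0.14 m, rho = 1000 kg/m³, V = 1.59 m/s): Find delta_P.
Formula: \Delta P = f \frac{L}{D} \frac{\rho V^2}{2}
delta_P = 0.03·(67/0.14)·0.5·1000·1.59²/1000 = 18.15 kPa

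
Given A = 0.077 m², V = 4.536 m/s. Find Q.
Formula: Q = A V
Q = 0.077·4.536·1000 = 349.3 L/s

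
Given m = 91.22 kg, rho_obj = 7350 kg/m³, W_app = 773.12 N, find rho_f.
Formula: W_{app} = mg\left(1 - \frac{\rho_f}{\rho_{obj}}\right)
Substituting knowns: 773.12 = 91.22·9.81·(1 − rho_f/7350)
Solving for rho_f: rho_f = 7350·(1 − 773.12/(91.22·9.81)) = 1000 kg/m³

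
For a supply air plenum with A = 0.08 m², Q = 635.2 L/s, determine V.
Formula: Q = A V
Substituting knowns: 635.2 = 0.08·V·1000
Solving for V: V = (635.2/1000)/0.08 = 7.94 m/s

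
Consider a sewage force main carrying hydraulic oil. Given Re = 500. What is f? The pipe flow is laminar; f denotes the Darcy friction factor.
Formula: f = \frac{64}{Re}
f = 64/500 = 0.128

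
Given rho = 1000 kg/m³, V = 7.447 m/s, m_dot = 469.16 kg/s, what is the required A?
Formula: \dot{m} = \rho A V
Substituting knowns: 469.16 = 1000·A·7.447
Solving for A: A = 469.16/(1000·7.447) = 0.063 m²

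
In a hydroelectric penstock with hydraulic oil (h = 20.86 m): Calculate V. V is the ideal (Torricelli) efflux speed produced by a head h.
Formula: V = \sqrt{2 g h}
V = √(2·9.81·20.86) = 20.23 m/s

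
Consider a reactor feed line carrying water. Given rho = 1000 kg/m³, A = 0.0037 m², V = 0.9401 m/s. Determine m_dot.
Formula: \dot{m} = \rho A V
m_dot = 1000·0.0037·0.9401 = 3.478 kg/s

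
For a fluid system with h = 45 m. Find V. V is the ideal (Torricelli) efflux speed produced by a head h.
Formula: V = \sqrt{2 g h}
V = √(2·9.81·45) = 29.71 m/s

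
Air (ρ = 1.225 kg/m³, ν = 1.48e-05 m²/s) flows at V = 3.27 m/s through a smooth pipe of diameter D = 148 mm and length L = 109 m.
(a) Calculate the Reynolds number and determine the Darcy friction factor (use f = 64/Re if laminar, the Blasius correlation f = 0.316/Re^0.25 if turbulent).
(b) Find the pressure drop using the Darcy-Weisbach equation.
(a) Re = V·D/ν = 3.27·0.148/1.48e-05 = 32700 → turbulent (Re > 4000); f = 0.316/Re^0.25 = 0.316/32700^0.25 = 0.023499
(b) Darcy-Weisbach: ΔP = f·(L/D)·½ρV²/1000 = 0.023499·(109/0.148)·½·1.225·3.27²/1000 = 0.1133 kPa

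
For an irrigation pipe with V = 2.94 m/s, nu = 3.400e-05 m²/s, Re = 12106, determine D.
Formula: Re = \frac{V D}{\nu}
Substituting knowns: 12106 = 2.94·D/3.400e-05
Solving for D: D = 12106·3.400e-05/2.94 = 0.14 m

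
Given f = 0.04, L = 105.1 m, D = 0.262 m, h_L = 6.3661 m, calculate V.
Formula: h_L = f \frac{L}{D} \frac{V^2}{2g}
Substituting knowns: 6.3661 = 0.04·(105.1/0.262)·V²/(2·9.81)
Solving for V: V = √(6.3661·2·9.81/(0.04·(105.1/0.262))) = 2.79 m/s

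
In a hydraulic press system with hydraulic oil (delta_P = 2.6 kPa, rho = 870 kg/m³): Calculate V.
Formula: V = \sqrt{\frac{2 \Delta P}{\rho}}
V = √(2·(2.6·1000)/870) = 2.445 m/s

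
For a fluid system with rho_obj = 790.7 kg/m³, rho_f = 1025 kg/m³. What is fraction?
Formula: f_{sub} = \frac{\rho_{obj}}{\rho_f}
fraction = 790.7/1025 = 0.7714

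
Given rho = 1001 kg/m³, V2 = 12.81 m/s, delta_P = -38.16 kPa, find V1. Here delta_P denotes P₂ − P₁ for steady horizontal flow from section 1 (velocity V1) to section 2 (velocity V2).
Formula: \Delta P = \frac{1}{2} \rho (V_1^2 - V_2^2)
Substituting knowns: -38.16 = 0.5·1001·(V1² − 12.81²)/1000
Solving for V1: V1 = √(12.81² + 2·(-38.16·1000)/1001) = 9.373 m/s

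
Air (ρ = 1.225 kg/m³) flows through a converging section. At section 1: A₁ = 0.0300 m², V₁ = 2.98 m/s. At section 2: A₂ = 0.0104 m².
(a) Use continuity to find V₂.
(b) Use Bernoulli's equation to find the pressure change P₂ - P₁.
(a) Continuity: A₁V₁=A₂V₂ -> V₂=A₁V₁/A₂=0.0300*2.98/0.0104=8.60 m/s
(b) Bernoulli: P₂-P₁=0.5*rho*(V₁^2-V₂^2)/1000=0.5*1.225*(2.98^2-8.60^2)/1000=-0.03986 kPa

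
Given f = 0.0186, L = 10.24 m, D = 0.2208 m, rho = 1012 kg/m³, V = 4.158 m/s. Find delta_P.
Formula: \Delta P = f \frac{L}{D} \frac{\rho V^2}{2}
delta_P = 0.0186·(10.24/0.2208)·0.5·1012·4.158²/1000 = 7.546 kPa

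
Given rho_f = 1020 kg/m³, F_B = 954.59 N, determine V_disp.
Formula: F_B = \rho_f g V_{disp}
Substituting knowns: 954.59 = 1020·9.81·V_disp
Solving for V_disp: V_disp = 954.59/(1020·9.81) = 0.0954 m³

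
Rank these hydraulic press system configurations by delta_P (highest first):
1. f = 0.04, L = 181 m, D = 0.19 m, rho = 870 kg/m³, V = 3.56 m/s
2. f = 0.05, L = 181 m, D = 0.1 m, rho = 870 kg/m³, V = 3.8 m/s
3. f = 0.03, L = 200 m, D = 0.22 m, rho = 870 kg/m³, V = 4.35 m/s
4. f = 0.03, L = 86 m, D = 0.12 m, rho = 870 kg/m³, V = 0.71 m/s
Case 1: delta_P = 210.1 kPa
Case 2: delta_P = 568.5 kPa
Case 3: delta_P = 224.5 kPa
Case 4: delta_P = 4.715 kPa
Ranking (highest first): 2, 3, 1, 4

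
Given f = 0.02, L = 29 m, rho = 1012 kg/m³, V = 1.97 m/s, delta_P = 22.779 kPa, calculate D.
Formula: \Delta P = f \frac{L}{D} \frac{\rho V^2}{2}
Substituting knowns: 22.779 = 0.02·(29/D)·0.5·1012·1.97²/1000
Solving for D: D = 0.02·29·0.5·1012·1.97²/(22.779·1000) = 0.05 m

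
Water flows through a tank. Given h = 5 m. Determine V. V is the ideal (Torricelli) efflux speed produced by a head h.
Formula: V = \sqrt{2 g h}
V = √(2·9.81·5) = 9.905 m/s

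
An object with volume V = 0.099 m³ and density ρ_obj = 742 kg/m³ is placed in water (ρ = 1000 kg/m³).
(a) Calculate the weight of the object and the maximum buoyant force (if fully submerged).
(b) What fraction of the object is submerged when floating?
(a) W=rho_obj*g*V=742*9.81*0.099=720.6 N; F_B(max)=rho*g*V=1000*9.81*0.099=971.2 N
(b) Floating fraction=rho_obj/rho=742/1000=0.742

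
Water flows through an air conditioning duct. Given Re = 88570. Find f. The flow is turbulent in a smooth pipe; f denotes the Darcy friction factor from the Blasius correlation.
Formula: f = \frac{0.316}{Re^{0.25}}
f = 0.316/88570^0.25 = 0.01832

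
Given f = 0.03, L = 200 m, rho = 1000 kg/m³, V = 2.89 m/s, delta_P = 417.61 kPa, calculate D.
Formula: \Delta P = f \frac{L}{D} \frac{\rho V^2}{2}
Substituting knowns: 417.61 = 0.03·(200/D)·0.5·1000·2.89²/1000
Solving for D: D = 0.03·200·0.5·1000·2.89²/(417.61·1000) = 0.06 m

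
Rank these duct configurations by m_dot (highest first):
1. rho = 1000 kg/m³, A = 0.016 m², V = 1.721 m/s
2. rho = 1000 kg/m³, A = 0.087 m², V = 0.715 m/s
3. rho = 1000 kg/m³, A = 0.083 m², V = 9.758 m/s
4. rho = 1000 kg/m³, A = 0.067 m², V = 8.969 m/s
Case 1: m_dot = 27.54 kg/s
Case 2: m_dot = 62.2 kg/s
Case 3: m_dot = 809.9 kg/s
Case 4: m_dot = 600.9 kg/s
Ranking (highest first): 3, 4, 2, 1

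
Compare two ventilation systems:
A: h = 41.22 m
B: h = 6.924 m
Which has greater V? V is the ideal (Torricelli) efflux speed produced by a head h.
V(A) = 28.44 m/s, V(B) = 11.66 m/s. Answer: A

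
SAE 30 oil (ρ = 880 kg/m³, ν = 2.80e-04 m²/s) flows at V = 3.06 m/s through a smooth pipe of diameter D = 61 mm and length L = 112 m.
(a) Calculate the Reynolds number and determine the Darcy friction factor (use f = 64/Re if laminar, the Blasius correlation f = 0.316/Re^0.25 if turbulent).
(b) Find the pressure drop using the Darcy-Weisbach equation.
(a) Re = V·D/ν = 3.06·0.061/2.80e-04 = 666.64 → laminar (Re < 2300); f = 64/Re = 64/666.64 = 0.096004
(b) Darcy-Weisbach: ΔP = f·(L/D)·½ρV²/1000 = 0.096004·(112/0.061)·½·880·3.06²/1000 = 726.2 kPa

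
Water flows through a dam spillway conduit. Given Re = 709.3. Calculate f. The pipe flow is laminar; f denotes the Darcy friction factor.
Formula: f = \frac{64}{Re}
f = 64/709.3 = 0.09023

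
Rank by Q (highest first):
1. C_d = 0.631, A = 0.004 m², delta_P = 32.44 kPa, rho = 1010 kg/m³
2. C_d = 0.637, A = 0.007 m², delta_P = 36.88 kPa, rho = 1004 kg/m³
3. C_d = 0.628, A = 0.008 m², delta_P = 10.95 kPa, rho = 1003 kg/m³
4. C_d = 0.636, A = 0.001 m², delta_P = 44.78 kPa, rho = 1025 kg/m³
Case 1: Q = 20.23 L/s
Case 2: Q = 38.22 L/s
Case 3: Q = 23.48 L/s
Case 4: Q = 5.945 L/s
Ranking (highest first): 2, 3, 1, 4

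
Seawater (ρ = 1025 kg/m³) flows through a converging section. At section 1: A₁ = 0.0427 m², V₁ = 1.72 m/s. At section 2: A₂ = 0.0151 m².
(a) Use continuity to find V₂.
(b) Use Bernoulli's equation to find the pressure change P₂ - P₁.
(a) Continuity: A₁V₁=A₂V₂ -> V₂=A₁V₁/A₂=0.0427*1.72/0.0151=4.86 m/s
(b) Bernoulli: P₂-P₁=0.5*rho*(V₁^2-V₂^2)/1000=0.5*1025*(1.72^2-4.86^2)/1000=-10.59 kPa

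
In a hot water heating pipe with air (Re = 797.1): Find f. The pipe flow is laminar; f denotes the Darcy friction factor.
Formula: f = \frac{64}{Re}
f = 64/797.1 = 0.08029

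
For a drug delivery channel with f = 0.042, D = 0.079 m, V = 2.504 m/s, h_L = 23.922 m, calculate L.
Formula: h_L = f \frac{L}{D} \frac{V^2}{2g}
Substituting knowns: 23.922 = 0.042·(L/0.079)·2.504²/(2·9.81)
Solving for L: L = 23.922·2·9.81·0.079/(0.042·2.504²) = 140.8 m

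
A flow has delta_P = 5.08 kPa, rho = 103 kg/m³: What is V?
Formula: V = \sqrt{\frac{2 \Delta P}{\rho}}
V = √(2·(5.08·1000)/103) = 9.932 m/s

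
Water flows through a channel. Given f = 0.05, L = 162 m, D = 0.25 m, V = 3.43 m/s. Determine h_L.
Formula: h_L = f \frac{L}{D} \frac{V^2}{2g}
h_L = 0.05·(162/0.25)·3.43²/(2·9.81) = 19.43 m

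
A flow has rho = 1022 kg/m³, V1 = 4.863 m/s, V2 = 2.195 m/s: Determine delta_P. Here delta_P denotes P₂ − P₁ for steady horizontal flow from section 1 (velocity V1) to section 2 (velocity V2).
Formula: \Delta P = \frac{1}{2} \rho (V_1^2 - V_2^2)
delta_P = 0.5·1022·(4.863² − 2.195²)/1000 = 9.623 kPa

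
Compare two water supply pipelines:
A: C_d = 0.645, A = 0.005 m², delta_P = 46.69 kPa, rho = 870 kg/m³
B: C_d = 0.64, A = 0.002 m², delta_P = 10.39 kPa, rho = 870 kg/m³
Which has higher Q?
Q(A) = 33.41 L/s, Q(B) = 6.256 L/s. Answer: A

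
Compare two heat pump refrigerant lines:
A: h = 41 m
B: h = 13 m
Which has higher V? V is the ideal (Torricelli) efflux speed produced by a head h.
V(A) = 28.36 m/s, V(B) = 15.97 m/s. Answer: A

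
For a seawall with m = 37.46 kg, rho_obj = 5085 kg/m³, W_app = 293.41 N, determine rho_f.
Formula: W_{app} = mg\left(1 - \frac{\rho_f}{\rho_{obj}}\right)
Substituting knowns: 293.41 = 37.46·9.81·(1 − rho_f/5085)
Solving for rho_f: rho_f = 5085·(1 − 293.41/(37.46·9.81)) = 1025 kg/m³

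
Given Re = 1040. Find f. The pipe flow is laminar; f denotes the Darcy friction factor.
Formula: f = \frac{64}{Re}
f = 64/1040 = 0.06154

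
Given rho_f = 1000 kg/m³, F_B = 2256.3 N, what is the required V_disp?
Formula: F_B = \rho_f g V_{disp}
Substituting knowns: 2256.3 = 1000·9.81·V_disp
Solving for V_disp: V_disp = 2256.3/(1000·9.81) = 0.23 m³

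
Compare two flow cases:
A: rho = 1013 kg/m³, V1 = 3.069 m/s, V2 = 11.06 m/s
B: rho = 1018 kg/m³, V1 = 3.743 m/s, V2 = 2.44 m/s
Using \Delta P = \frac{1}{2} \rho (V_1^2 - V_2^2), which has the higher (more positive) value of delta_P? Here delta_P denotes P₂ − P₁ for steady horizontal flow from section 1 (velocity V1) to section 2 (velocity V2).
delta_P(A) = -57.19 kPa, delta_P(B) = 4.101 kPa. Answer: B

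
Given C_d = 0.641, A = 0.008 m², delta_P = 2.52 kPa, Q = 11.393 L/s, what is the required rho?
Formula: Q = C_d A \sqrt{\frac{2 \Delta P}{\rho}}
Substituting knowns: 11.393 = 0.641·0.008·√(2·(2.52·1000)/rho)·1000
Solving for rho: rho = 2·(2.52·1000)/((11.393/1000)/(0.641·0.008))² = 1021 kg/m³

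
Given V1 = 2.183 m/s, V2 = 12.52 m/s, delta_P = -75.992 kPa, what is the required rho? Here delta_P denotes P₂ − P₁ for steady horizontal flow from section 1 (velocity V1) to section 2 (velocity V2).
Formula: \Delta P = \frac{1}{2} \rho (V_1^2 - V_2^2)
Substituting knowns: -75.992 = 0.5·rho·(2.183² − 12.52²)/1000
Solving for rho: rho = 2·(-75.992·1000)/(2.183² − 12.52²) = 1000 kg/m³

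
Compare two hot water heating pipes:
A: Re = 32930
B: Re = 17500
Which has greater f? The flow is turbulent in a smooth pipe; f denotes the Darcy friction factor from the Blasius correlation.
f(A) = 0.02346, f(B) = 0.02747. Answer: B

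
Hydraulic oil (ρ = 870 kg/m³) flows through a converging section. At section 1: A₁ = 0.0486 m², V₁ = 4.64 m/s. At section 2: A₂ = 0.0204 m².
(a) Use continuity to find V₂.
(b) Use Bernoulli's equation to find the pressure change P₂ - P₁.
(a) Continuity: A₁V₁=A₂V₂ -> V₂=A₁V₁/A₂=0.0486*4.64/0.0204=11.05 m/s
(b) Bernoulli: P₂-P₁=0.5*rho*(V₁^2-V₂^2)/1000=0.5*870*(4.64^2-11.05^2)/1000=-43.75 kPa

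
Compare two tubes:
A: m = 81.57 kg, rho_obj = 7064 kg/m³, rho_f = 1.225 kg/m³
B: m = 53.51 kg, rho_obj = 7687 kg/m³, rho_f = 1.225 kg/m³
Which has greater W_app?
W_app(A) = 800.1 N, W_app(B) = 524.8 N. Answer: A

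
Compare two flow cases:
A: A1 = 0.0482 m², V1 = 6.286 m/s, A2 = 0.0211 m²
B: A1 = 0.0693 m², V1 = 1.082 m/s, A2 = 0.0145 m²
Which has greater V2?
V2(A) = 14.36 m/s, V2(B) = 5.171 m/s. Answer: A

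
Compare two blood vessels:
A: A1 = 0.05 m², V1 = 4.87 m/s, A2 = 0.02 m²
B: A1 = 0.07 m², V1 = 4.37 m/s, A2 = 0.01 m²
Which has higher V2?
V2(A) = 12.18 m/s, V2(B) = 30.59 m/s. Answer: B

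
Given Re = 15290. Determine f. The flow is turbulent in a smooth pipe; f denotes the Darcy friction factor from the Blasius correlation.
Formula: f = \frac{0.316}{Re^{0.25}}
f = 0.316/15290^0.25 = 0.02842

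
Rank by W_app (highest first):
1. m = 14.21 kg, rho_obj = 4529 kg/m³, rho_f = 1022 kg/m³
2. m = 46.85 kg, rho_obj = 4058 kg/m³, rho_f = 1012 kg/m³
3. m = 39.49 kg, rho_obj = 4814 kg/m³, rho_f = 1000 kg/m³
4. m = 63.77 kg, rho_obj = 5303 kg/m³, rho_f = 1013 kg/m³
Case 1: W_app = 107.9 N
Case 2: W_app = 345 N
Case 3: W_app = 306.9 N
Case 4: W_app = 506.1 N
Ranking (highest first): 4, 2, 3, 1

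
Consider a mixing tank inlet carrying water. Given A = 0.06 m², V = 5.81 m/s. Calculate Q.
Formula: Q = A V
Q = 0.06·5.81·1000 = 348.6 L/s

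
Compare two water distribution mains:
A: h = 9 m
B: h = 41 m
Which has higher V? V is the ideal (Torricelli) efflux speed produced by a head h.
V(A) = 13.29 m/s, V(B) = 28.36 m/s. Answer: B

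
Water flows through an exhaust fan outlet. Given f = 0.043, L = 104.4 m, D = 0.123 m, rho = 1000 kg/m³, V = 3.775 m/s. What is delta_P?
Formula: \Delta P = f \frac{L}{D} \frac{\rho V^2}{2}
delta_P = 0.043·(104.4/0.123)·0.5·1000·3.775²/1000 = 260.1 kPa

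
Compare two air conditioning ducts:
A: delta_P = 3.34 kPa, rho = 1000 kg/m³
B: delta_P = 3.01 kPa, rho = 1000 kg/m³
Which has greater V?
V(A) = 2.585 m/s, V(B) = 2.454 m/s. Answer: A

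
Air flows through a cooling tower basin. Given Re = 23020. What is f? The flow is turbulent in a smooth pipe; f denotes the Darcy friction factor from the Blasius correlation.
Formula: f = \frac{0.316}{Re^{0.25}}
f = 0.316/23020^0.25 = 0.02565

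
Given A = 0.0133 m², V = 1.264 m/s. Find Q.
Formula: Q = A V
Q = 0.0133·1.264·1000 = 16.81 L/s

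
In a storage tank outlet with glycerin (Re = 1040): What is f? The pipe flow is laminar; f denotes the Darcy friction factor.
Formula: f = \frac{64}{Re}
f = 64/1040 = 0.06154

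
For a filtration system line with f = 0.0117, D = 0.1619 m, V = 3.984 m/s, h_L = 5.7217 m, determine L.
Formula: h_L = f \frac{L}{D} \frac{V^2}{2g}
Substituting knowns: 5.7217 = 0.0117·(L/0.1619)·3.984²/(2·9.81)
Solving for L: L = 5.7217·2·9.81·0.1619/(0.0117·3.984²) = 97.87 m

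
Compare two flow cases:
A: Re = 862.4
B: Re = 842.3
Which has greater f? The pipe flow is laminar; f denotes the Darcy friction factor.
f(A) = 0.07421, f(B) = 0.07598. Answer: B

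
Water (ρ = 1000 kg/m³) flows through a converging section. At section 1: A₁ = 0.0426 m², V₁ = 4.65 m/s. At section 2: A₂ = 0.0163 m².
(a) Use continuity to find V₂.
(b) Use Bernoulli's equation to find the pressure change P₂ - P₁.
(a) Continuity: A₁V₁=A₂V₂ -> V₂=A₁V₁/A₂=0.0426*4.65/0.0163=12.15 m/s
(b) Bernoulli: P₂-P₁=0.5*rho*(V₁^2-V₂^2)/1000=0.5*1000*(4.65^2-12.15^2)/1000=-63 kPa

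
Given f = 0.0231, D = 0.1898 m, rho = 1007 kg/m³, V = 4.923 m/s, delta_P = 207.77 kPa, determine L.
Formula: \Delta P = f \frac{L}{D} \frac{\rho V^2}{2}
Substituting knowns: 207.77 = 0.0231·(L/0.1898)·0.5·1007·4.923²/1000
Solving for L: L = (207.77·1000)·0.1898/(0.0231·0.5·1007·4.923²) = 139.9 m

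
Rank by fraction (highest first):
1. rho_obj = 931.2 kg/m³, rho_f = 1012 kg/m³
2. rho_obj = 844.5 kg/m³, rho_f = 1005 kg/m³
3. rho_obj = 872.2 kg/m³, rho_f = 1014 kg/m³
Case 1: fraction = 0.9202
Case 2: fraction = 0.8403
Case 3: fraction = 0.8602
Ranking (highest first): 1, 3, 2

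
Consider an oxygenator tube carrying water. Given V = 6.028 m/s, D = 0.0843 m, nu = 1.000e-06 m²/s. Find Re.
Formula: Re = \frac{V D}{\nu}
Re = 6.028·0.0843/1.000e-06 = 508160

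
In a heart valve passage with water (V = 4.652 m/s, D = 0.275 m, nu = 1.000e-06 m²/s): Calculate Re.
Formula: Re = \frac{V D}{\nu}
Re = 4.652·0.275/1.000e-06 = 1.279e+06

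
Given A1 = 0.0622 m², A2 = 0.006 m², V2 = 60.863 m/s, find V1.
Formula: V_2 = \frac{A_1 V_1}{A_2}
Substituting knowns: 60.863 = 0.0622·V1/0.006
Solving for V1: V1 = 60.863·0.006/0.0622 = 5.871 m/s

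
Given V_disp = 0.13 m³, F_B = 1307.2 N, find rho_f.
Formula: F_B = \rho_f g V_{disp}
Substituting knowns: 1307.2 = rho_f·9.81·0.13
Solving for rho_f: rho_f = 1307.2/(9.81·0.13) = 1025 kg/m³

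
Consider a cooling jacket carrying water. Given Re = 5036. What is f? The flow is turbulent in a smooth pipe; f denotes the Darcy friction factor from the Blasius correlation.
Formula: f = \frac{0.316}{Re^{0.25}}
f = 0.316/5036^0.25 = 0.03751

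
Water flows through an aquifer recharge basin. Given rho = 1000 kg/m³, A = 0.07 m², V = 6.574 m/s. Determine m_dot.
Formula: \dot{m} = \rho A V
m_dot = 1000·0.07·6.574 = 460.2 kg/s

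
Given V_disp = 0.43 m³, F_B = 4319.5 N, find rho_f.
Formula: F_B = \rho_f g V_{disp}
Substituting knowns: 4319.5 = rho_f·9.81·0.43
Solving for rho_f: rho_f = 4319.5/(9.81·0.43) = 1024 kg/m³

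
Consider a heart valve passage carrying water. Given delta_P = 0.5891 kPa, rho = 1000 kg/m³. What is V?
Formula: V = \sqrt{\frac{2 \Delta P}{\rho}}
V = √(2·(0.5891·1000)/1000) = 1.085 m/s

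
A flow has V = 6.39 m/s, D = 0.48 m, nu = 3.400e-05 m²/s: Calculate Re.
Formula: Re = \frac{V D}{\nu}
Re = 6.39·0.48/3.400e-05 = 90212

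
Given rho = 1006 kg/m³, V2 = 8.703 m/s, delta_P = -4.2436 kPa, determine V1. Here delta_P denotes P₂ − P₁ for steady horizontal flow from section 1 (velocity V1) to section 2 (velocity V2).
Formula: \Delta P = \frac{1}{2} \rho (V_1^2 - V_2^2)
Substituting knowns: -4.2436 = 0.5·1006·(V1² − 8.703²)/1000
Solving for V1: V1 = √(8.703² + 2·(-4.2436·1000)/1006) = 8.204 m/s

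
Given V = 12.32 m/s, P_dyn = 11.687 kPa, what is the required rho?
Formula: P_{dyn} = \frac{1}{2} \rho V^2
Substituting knowns: 11.687 = 0.5·rho·12.32²/1000
Solving for rho: rho = 2·(11.687·1000)/12.32² = 154 kg/m³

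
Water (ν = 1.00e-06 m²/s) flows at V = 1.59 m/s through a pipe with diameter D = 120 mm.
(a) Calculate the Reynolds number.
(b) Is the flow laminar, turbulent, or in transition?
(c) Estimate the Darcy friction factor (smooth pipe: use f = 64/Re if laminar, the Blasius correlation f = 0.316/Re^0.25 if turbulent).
(a) Re = V·D/ν = 1.59·0.12/1.00e-06 = 190800
(b) Flow regime: turbulent (Re > 4000)
(c) Friction factor: f = 0.316/Re^0.25 = 0.316/190800^0.25 = 0.01512 (Blasius is strictly valid for Re ≲ 1e5; used here as the smooth-pipe estimate the problem specifies)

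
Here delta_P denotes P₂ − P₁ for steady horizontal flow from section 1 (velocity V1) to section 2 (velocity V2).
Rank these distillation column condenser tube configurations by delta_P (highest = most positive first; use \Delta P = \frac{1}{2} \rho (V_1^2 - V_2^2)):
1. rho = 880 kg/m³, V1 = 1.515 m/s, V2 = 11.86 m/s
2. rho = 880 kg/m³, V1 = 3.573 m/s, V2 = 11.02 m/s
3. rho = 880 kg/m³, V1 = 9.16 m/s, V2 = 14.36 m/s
Case 1: delta_P = -60.88 kPa
Case 2: delta_P = -47.82 kPa
Case 3: delta_P = -53.81 kPa
Ranking (highest first): 2, 3, 1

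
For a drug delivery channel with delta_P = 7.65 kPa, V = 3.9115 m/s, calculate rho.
Formula: V = \sqrt{\frac{2 \Delta P}{\rho}}
Substituting knowns: 3.9115 = √(2·(7.65·1000)/rho)
Solving for rho: rho = 2·(7.65·1000)/3.9115² = 1000 kg/m³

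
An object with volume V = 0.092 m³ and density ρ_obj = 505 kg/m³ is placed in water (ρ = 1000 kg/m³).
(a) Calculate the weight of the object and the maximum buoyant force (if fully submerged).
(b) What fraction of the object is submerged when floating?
(a) W=rho_obj*g*V=505*9.81*0.092=455.8 N; F_B(max)=rho*g*V=1000*9.81*0.092=902.5 N
(b) Floating fraction=rho_obj/rho=505/1000=0.505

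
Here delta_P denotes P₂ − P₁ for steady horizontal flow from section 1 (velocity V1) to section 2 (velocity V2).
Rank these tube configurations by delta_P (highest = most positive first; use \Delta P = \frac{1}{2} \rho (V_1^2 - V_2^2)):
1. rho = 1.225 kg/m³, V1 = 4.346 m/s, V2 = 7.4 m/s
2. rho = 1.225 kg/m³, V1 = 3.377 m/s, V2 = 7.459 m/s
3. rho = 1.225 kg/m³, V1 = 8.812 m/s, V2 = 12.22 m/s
Case 1: delta_P = -0.02197 kPa
Case 2: delta_P = -0.02709 kPa
Case 3: delta_P = -0.0439 kPa
Ranking (highest first): 1, 2, 3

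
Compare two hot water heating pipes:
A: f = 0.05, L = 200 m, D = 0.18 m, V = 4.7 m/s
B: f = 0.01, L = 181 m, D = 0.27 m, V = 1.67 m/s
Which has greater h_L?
h_L(A) = 62.55 m, h_L(B) = 0.9529 m. Answer: A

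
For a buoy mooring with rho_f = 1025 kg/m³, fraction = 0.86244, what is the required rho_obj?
Formula: f_{sub} = \frac{\rho_{obj}}{\rho_f}
Substituting knowns: 0.86244 = rho_obj/1025
Solving for rho_obj: rho_obj = 0.86244·1025 = 884 kg/m³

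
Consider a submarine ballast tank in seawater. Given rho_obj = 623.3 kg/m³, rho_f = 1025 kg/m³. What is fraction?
Formula: f_{sub} = \frac{\rho_{obj}}{\rho_f}
fraction = 623.3/1025 = 0.6081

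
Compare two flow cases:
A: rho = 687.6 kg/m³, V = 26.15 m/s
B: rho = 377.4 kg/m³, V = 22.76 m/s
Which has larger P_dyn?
P_dyn(A) = 235.1 kPa, P_dyn(B) = 97.75 kPa. Answer: A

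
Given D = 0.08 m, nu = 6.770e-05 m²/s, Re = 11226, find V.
Formula: Re = \frac{V D}{\nu}
Substituting knowns: 11226 = V·0.08/6.770e-05
Solving for V: V = 11226·6.770e-05/0.08 = 9.5 m/s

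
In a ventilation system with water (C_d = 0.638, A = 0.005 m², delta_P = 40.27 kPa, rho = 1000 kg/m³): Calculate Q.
Formula: Q = C_d A \sqrt{\frac{2 \Delta P}{\rho}}
Q = 0.638·0.005·√(2·(40.27·1000)/1000)·1000 = 28.63 L/s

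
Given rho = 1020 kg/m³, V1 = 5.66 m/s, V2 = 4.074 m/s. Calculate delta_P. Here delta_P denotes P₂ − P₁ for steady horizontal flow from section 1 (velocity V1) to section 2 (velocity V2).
Formula: \Delta P = \frac{1}{2} \rho (V_1^2 - V_2^2)
delta_P = 0.5·1020·(5.66² − 4.074²)/1000 = 7.873 kPa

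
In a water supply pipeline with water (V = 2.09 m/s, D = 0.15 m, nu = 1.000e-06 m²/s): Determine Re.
Formula: Re = \frac{V D}{\nu}
Re = 2.09·0.15/1.000e-06 = 313500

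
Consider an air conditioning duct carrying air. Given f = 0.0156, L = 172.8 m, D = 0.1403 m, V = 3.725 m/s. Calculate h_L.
Formula: h_L = f \frac{L}{D} \frac{V^2}{2g}
h_L = 0.0156·(172.8/0.1403)·3.725²/(2·9.81) = 13.59 m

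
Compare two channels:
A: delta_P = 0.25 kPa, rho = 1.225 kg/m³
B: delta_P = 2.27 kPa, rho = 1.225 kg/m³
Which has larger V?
V(A) = 20.2 m/s, V(B) = 60.88 m/s. Answer: B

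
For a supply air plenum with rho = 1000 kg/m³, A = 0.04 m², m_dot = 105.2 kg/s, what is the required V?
Formula: \dot{m} = \rho A V
Substituting knowns: 105.2 = 1000·0.04·V
Solving for V: V = 105.2/(1000·0.04) = 2.63 m/s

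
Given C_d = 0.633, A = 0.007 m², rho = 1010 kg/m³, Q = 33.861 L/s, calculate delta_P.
Formula: Q = C_d A \sqrt{\frac{2 \Delta P}{\rho}}
Substituting knowns: 33.861 = 0.633·0.007·√(2·(delta_P·1000)/1010)·1000
Solving for delta_P: delta_P = ((33.861/1000)/(0.633·0.007))²·1010/2/1000 = 29.49 kPa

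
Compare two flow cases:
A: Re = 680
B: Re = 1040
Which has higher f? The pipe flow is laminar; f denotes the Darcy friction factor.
f(A) = 0.09412, f(B) = 0.06154. Answer: A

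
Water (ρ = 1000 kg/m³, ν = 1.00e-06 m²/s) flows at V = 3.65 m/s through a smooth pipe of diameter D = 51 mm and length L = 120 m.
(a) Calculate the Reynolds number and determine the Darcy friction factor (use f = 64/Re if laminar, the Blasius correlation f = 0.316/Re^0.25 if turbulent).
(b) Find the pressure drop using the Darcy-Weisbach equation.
(a) Re = V·D/ν = 3.65·0.051/1.00e-06 = 186150 → turbulent (Re > 4000); f = 0.316/Re^0.25 = 0.316/186150^0.25 = 0.015213 (Blasius is strictly valid for Re ≲ 1e5; used here as the smooth-pipe estimate the problem specifies)
(b) Darcy-Weisbach: ΔP = f·(L/D)·½ρV²/1000 = 0.015213·(120/0.051)·½·1000·3.65²/1000 = 238.4 kPa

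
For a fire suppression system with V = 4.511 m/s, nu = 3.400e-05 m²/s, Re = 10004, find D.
Formula: Re = \frac{V D}{\nu}
Substituting knowns: 10004 = 4.511·D/3.400e-05
Solving for D: D = 10004·3.400e-05/4.511 = 0.0754 m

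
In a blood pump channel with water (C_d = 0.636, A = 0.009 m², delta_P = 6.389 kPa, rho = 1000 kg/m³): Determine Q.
Formula: Q = C_d A \sqrt{\frac{2 \Delta P}{\rho}}
Q = 0.636·0.009·√(2·(6.389·1000)/1000)·1000 = 20.46 L/s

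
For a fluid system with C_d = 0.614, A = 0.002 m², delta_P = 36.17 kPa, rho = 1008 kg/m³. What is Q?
Formula: Q = C_d A \sqrt{\frac{2 \Delta P}{\rho}}
Q = 0.614·0.002·√(2·(36.17·1000)/1008)·1000 = 10.4 L/s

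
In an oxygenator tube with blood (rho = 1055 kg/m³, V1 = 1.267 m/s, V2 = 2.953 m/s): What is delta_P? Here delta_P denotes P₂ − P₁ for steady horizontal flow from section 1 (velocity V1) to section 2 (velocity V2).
Formula: \Delta P = \frac{1}{2} \rho (V_1^2 - V_2^2)
delta_P = 0.5·1055·(1.267² − 2.953²)/1000 = -3.753 kPa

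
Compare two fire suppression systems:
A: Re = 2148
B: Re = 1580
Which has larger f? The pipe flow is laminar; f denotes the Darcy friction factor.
f(A) = 0.0298, f(B) = 0.04051. Answer: B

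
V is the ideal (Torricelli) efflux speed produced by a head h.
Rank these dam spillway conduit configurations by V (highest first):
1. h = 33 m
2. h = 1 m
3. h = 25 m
Case 1: V = 25.45 m/s
Case 2: V = 4.429 m/s
Case 3: V = 22.15 m/s
Ranking (highest first): 1, 3, 2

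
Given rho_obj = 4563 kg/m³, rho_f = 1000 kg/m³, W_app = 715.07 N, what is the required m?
Formula: W_{app} = mg\left(1 - \frac{\rho_f}{\rho_{obj}}\right)
Substituting knowns: 715.07 = m·9.81·(1 − 1000/4563)
Solving for m: m = 715.07/(9.81·(1 − 1000/4563)) = 93.35 kg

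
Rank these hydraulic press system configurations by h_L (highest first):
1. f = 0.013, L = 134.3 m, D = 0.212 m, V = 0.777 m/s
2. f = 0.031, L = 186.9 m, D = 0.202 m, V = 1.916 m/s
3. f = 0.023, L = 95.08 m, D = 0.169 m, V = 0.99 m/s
Case 1: h_L = 0.2534 m
Case 2: h_L = 5.367 m
Case 3: h_L = 0.6464 m
Ranking (highest first): 2, 3, 1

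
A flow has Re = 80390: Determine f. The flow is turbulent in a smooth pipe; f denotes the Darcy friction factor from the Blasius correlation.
Formula: f = \frac{0.316}{Re^{0.25}}
f = 0.316/80390^0.25 = 0.01877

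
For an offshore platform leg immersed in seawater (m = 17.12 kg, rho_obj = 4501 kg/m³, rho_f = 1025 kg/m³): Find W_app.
Formula: W_{app} = mg\left(1 - \frac{\rho_f}{\rho_{obj}}\right)
W_app = 17.12·9.81·(1 − 1025/4501) = 129.7 N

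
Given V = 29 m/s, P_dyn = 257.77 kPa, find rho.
Formula: P_{dyn} = \frac{1}{2} \rho V^2
Substituting knowns: 257.77 = 0.5·rho·29²/1000
Solving for rho: rho = 2·(257.77·1000)/29² = 613 kg/m³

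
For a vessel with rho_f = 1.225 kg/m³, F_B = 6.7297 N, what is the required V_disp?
Formula: F_B = \rho_f g V_{disp}
Substituting knowns: 6.7297 = 1.225·9.81·V_disp
Solving for V_disp: V_disp = 6.7297/(1.225·9.81) = 0.56 m³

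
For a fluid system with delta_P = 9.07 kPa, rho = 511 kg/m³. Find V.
Formula: V = \sqrt{\frac{2 \Delta P}{\rho}}
V = √(2·(9.07·1000)/511) = 5.958 m/s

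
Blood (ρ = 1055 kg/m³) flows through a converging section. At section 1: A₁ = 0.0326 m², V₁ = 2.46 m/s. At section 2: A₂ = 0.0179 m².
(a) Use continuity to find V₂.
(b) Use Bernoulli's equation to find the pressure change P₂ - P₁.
(a) Continuity: A₁V₁=A₂V₂ -> V₂=A₁V₁/A₂=0.0326*2.46/0.0179=4.48 m/s
(b) Bernoulli: P₂-P₁=0.5*rho*(V₁^2-V₂^2)/1000=0.5*1055*(2.46^2-4.48^2)/1000=-7.395 kPa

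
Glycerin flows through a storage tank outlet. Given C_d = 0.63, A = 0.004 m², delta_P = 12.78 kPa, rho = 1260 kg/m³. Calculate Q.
Formula: Q = C_d A \sqrt{\frac{2 \Delta P}{\rho}}
Q = 0.63·0.004·√(2·(12.78·1000)/1260)·1000 = 11.35 L/s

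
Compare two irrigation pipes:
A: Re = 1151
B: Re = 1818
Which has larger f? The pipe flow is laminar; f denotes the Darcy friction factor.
f(A) = 0.0556, f(B) = 0.0352. Answer: A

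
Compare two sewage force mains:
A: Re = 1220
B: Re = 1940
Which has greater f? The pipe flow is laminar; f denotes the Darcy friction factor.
f(A) = 0.05246, f(B) = 0.03299. Answer: A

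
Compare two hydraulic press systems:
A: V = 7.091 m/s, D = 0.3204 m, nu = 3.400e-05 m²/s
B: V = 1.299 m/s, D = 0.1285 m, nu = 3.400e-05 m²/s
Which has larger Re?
Re(A) = 66822, Re(B) = 4909. Answer: A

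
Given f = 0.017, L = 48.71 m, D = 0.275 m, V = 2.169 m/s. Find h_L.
Formula: h_L = f \frac{L}{D} \frac{V^2}{2g}
h_L = 0.017·(48.71/0.275)·2.169²/(2·9.81) = 0.722 m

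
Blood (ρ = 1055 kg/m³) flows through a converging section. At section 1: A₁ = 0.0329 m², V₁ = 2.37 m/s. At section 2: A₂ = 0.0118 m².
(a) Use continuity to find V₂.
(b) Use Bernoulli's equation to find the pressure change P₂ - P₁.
(a) Continuity: A₁V₁=A₂V₂ -> V₂=A₁V₁/A₂=0.0329*2.37/0.0118=6.61 m/s
(b) Bernoulli: P₂-P₁=0.5*rho*(V₁^2-V₂^2)/1000=0.5*1055*(2.37^2-6.61^2)/1000=-20.08 kPa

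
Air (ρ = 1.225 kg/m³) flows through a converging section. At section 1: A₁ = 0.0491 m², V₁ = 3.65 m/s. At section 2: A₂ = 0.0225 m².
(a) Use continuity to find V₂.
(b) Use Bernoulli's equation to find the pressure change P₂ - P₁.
(a) Continuity: A₁V₁=A₂V₂ -> V₂=A₁V₁/A₂=0.0491*3.65/0.0225=7.97 m/s
(b) Bernoulli: P₂-P₁=0.5*rho*(V₁^2-V₂^2)/1000=0.5*1.225*(3.65^2-7.97^2)/1000=-0.03075 kPa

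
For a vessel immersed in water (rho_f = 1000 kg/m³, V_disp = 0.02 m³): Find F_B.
Formula: F_B = \rho_f g V_{disp}
F_B = 1000·9.81·0.02 = 196.2 N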